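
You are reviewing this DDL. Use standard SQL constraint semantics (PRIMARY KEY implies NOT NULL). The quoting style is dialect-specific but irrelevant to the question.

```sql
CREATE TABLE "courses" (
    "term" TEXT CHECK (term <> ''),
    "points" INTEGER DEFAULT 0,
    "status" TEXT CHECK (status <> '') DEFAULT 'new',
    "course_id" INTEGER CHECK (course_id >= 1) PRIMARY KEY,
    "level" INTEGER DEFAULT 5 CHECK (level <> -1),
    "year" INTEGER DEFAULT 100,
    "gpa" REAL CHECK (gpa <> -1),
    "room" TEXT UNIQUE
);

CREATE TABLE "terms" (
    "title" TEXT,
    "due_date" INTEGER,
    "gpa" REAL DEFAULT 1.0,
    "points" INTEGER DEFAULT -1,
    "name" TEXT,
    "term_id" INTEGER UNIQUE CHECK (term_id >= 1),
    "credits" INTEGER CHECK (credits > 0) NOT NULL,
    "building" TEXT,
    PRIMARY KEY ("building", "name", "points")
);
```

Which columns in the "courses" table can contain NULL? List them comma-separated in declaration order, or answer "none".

term, points, status, level, year, gpa, room

- term: CHECK does not forbid NULL (a CHECK constraint passes when its expression is NULL) → nullable.
- points: DEFAULT only fills an omitted column; an explicit NULL is still allowed → nullable.
- status: CHECK does not forbid NULL (a CHECK constraint passes when its expression is NULL) → nullable.
- course_id: part of the PRIMARY KEY, which implies NOT NULL → not nullable.
- level: CHECK does not forbid NULL (a CHECK constraint passes when its expression is NULL) → nullable.
- year: DEFAULT only fills an omitted column; an explicit NULL is still allowed → nullable.
- gpa: CHECK does not forbid NULL (a CHECK constraint passes when its expression is NULL) → nullable.
- room: UNIQUE does not imply NOT NULL → nullable.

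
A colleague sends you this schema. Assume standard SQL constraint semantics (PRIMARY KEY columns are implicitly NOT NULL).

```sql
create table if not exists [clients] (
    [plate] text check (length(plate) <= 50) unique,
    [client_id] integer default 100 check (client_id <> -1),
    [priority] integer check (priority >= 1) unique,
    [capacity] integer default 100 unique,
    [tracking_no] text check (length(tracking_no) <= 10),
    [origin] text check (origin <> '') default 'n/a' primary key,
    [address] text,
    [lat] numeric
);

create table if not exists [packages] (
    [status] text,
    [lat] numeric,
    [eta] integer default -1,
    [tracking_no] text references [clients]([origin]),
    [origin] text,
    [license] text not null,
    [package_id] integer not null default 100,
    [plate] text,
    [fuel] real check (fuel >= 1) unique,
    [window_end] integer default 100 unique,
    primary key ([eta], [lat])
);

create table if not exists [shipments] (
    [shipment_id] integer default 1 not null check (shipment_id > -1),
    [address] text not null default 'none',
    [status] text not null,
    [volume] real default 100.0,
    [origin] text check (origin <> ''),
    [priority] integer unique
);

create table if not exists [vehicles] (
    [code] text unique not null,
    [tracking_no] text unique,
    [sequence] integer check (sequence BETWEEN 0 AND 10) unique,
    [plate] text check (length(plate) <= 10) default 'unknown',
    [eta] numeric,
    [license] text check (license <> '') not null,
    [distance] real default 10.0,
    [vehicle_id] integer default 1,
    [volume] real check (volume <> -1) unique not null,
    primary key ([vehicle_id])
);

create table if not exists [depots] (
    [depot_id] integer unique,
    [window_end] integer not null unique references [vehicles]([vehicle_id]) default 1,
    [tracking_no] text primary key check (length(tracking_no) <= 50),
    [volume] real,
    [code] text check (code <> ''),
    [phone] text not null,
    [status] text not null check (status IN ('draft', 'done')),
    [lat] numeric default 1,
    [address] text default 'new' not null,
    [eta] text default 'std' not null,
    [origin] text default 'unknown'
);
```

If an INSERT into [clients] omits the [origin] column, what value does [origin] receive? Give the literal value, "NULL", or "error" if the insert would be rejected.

origin has an explicit DEFAULT 'n/a'.
When the column is omitted from an INSERT, that default is used.

'n/a'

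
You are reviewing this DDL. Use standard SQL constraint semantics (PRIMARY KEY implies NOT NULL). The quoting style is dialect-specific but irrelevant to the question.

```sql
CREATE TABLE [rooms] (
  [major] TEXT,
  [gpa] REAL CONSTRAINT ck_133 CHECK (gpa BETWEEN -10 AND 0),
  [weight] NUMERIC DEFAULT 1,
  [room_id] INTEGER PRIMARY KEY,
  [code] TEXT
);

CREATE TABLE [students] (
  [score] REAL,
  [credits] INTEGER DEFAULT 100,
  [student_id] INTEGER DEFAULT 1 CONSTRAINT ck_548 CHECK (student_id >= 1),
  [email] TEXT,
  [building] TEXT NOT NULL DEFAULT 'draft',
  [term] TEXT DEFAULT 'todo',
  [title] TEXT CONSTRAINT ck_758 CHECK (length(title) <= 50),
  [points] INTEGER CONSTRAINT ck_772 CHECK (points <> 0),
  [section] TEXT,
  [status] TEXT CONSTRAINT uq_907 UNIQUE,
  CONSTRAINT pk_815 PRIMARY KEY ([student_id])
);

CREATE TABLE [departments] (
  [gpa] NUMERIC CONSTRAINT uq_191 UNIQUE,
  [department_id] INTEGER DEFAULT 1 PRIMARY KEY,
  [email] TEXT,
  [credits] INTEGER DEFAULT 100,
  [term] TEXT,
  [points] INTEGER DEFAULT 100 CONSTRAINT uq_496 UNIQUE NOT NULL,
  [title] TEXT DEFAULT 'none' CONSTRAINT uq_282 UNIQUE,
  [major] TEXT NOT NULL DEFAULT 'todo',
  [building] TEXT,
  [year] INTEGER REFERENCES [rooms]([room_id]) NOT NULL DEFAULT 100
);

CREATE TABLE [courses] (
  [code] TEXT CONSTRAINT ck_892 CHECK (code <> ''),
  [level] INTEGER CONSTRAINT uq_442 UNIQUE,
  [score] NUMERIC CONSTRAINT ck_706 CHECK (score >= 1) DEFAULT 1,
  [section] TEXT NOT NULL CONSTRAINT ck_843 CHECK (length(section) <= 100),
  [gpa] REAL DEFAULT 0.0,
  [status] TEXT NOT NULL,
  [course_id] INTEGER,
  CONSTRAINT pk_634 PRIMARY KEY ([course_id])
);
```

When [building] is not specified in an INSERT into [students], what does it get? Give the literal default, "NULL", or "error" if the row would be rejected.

'draft'

building has an explicit DEFAULT 'draft'.
When the column is omitted from an INSERT, that default is used.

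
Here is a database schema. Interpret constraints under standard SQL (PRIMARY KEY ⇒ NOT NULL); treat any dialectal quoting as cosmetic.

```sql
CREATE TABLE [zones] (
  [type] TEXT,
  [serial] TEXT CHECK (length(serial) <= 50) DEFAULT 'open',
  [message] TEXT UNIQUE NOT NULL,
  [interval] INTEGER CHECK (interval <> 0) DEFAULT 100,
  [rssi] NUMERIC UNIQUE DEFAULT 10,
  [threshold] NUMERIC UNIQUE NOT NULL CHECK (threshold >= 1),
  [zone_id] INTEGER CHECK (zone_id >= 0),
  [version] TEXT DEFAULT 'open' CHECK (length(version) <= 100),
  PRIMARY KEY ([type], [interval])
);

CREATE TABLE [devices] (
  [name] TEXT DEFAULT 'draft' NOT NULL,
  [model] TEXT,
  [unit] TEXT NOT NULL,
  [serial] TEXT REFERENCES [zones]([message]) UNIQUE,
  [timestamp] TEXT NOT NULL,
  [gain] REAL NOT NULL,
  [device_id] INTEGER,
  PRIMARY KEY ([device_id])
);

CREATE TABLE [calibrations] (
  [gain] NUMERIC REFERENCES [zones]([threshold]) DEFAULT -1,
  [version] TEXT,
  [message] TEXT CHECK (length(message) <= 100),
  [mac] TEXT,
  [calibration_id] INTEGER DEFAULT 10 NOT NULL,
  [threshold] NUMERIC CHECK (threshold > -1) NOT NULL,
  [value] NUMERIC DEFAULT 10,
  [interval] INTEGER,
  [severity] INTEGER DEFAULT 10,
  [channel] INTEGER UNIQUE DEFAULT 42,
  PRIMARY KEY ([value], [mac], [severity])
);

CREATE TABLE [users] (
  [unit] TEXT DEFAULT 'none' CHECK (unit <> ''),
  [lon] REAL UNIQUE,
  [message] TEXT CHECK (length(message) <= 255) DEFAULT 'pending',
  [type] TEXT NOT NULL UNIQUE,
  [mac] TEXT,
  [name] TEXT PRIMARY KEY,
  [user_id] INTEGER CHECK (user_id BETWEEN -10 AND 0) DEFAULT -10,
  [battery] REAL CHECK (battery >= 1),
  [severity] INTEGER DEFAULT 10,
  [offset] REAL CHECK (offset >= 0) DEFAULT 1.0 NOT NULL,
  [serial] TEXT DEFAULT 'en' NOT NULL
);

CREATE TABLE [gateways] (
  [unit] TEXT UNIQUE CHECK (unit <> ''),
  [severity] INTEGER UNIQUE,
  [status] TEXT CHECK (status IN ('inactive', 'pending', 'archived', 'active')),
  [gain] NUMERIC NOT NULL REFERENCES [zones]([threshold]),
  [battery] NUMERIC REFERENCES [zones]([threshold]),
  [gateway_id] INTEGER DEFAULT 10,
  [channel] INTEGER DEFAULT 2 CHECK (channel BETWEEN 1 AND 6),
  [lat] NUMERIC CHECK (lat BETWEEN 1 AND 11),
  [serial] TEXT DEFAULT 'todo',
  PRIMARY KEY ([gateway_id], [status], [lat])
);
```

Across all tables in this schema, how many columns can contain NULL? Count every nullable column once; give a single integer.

zones: 4 nullable (serial, rssi, zone_id, version — PK (type, interval) and explicit NOT NULL columns excluded).
devices: 2 nullable (model, serial — PK (device_id) and explicit NOT NULL columns excluded).
calibrations: 5 nullable (gain, version, message, interval, channel — PK (value, mac, severity) and explicit NOT NULL columns excluded).
users: 7 nullable (unit, lon, message, mac, user_id, battery, severity — PK (name) and explicit NOT NULL columns excluded).
gateways: 5 nullable (unit, severity, battery, channel, serial — PK (gateway_id, status, lat) and explicit NOT NULL columns excluded).
Total: 4 + 2 + 5 + 7 + 5 = 23.

23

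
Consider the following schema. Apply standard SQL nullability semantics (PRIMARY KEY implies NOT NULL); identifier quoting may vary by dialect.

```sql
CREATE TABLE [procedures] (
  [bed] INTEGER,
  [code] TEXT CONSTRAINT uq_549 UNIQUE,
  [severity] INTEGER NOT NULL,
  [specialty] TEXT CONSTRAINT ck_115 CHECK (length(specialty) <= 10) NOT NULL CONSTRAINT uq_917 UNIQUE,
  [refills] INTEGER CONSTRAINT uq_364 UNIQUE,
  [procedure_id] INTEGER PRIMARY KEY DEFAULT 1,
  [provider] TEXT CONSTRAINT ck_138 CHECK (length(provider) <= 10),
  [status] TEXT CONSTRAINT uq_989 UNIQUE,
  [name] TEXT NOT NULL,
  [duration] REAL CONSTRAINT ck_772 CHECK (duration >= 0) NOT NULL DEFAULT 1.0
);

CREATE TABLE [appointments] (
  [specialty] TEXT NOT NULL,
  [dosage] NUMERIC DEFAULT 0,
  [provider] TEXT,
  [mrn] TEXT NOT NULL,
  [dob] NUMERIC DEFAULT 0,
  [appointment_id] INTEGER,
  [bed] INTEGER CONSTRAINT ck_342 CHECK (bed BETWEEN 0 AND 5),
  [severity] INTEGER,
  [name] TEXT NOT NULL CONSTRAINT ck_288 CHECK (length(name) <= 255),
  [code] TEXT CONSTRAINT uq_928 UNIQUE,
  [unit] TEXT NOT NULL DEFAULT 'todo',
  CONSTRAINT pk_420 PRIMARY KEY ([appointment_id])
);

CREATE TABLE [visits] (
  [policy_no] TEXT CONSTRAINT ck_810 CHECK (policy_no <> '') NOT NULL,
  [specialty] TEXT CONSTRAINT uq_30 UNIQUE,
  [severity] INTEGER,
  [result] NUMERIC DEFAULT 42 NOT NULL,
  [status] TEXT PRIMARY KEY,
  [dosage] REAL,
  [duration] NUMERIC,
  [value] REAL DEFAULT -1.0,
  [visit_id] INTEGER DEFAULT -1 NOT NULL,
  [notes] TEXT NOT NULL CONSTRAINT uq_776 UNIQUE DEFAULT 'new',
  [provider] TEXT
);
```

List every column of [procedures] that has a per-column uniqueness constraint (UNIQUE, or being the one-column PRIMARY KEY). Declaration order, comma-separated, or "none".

code, specialty, refills, procedure_id, status

- bed: no UNIQUE or single-column PK constraint.
- code: declared UNIQUE → unique.
- severity: no UNIQUE or single-column PK constraint.
- specialty: declared UNIQUE → unique.
- refills: declared UNIQUE → unique.
- procedure_id: single-column PRIMARY KEY → unique.
- provider: no UNIQUE or single-column PK constraint.
- status: declared UNIQUE → unique.
- name: no UNIQUE or single-column PK constraint.
- duration: no UNIQUE or single-column PK constraint.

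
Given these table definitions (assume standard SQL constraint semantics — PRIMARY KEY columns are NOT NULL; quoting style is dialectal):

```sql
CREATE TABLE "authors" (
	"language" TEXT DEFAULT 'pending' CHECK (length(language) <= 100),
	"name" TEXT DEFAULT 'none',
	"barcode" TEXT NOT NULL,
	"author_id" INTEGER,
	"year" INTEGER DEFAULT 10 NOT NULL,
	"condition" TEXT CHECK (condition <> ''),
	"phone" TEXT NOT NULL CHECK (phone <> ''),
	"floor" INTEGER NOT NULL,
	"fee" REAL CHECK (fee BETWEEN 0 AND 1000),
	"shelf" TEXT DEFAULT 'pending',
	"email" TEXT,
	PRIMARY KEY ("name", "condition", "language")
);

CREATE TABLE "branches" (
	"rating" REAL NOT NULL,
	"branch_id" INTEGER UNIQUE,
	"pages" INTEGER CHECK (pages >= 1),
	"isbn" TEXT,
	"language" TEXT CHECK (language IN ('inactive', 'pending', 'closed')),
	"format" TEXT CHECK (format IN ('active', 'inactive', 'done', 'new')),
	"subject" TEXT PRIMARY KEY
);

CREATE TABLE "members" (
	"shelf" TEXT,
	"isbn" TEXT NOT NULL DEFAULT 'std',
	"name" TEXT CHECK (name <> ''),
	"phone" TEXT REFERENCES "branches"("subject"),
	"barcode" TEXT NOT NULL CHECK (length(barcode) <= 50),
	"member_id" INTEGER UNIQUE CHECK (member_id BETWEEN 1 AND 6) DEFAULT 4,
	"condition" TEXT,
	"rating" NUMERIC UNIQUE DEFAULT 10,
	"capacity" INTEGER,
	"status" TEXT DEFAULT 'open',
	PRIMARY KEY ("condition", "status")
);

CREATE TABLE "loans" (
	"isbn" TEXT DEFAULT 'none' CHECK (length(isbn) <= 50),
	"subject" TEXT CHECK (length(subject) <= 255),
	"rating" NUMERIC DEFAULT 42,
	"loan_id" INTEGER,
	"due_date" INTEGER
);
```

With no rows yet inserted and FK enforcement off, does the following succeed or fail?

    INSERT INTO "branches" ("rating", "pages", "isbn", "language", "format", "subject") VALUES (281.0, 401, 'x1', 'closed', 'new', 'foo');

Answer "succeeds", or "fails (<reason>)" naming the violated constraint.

NOT NULL columns: rating is supplied; subject is supplied.
CHECK constraints: 401 satisfies (pages >= 1); 'closed' satisfies (language IN ('inactive', 'pending', 'closed')); 'new' satisfies (format IN ('active', 'inactive', 'done', 'new')).
No constraint is violated.

succeeds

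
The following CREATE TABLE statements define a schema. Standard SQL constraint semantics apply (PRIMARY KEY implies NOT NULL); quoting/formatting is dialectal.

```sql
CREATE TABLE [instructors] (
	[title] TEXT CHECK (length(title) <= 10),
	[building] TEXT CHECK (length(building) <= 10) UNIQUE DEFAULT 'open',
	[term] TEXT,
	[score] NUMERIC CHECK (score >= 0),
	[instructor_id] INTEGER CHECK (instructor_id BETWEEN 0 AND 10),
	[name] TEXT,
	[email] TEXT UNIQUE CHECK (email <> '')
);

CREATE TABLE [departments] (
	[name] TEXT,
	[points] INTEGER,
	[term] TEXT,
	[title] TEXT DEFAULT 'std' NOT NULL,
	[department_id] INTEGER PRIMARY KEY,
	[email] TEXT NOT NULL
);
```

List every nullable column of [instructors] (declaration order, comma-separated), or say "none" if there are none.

title, building, term, score, instructor_id, name, email

- title: CHECK does not forbid NULL (a CHECK constraint passes when its expression is NULL) → nullable.
- building: CHECK does not forbid NULL (a CHECK constraint passes when its expression is NULL) → nullable.
- term: no NOT NULL constraint applies → nullable.
- score: CHECK does not forbid NULL (a CHECK constraint passes when its expression is NULL) → nullable.
- instructor_id: CHECK does not forbid NULL (a CHECK constraint passes when its expression is NULL) → nullable.
- name: no NOT NULL constraint applies → nullable.
- email: CHECK does not forbid NULL (a CHECK constraint passes when its expression is NULL) → nullable.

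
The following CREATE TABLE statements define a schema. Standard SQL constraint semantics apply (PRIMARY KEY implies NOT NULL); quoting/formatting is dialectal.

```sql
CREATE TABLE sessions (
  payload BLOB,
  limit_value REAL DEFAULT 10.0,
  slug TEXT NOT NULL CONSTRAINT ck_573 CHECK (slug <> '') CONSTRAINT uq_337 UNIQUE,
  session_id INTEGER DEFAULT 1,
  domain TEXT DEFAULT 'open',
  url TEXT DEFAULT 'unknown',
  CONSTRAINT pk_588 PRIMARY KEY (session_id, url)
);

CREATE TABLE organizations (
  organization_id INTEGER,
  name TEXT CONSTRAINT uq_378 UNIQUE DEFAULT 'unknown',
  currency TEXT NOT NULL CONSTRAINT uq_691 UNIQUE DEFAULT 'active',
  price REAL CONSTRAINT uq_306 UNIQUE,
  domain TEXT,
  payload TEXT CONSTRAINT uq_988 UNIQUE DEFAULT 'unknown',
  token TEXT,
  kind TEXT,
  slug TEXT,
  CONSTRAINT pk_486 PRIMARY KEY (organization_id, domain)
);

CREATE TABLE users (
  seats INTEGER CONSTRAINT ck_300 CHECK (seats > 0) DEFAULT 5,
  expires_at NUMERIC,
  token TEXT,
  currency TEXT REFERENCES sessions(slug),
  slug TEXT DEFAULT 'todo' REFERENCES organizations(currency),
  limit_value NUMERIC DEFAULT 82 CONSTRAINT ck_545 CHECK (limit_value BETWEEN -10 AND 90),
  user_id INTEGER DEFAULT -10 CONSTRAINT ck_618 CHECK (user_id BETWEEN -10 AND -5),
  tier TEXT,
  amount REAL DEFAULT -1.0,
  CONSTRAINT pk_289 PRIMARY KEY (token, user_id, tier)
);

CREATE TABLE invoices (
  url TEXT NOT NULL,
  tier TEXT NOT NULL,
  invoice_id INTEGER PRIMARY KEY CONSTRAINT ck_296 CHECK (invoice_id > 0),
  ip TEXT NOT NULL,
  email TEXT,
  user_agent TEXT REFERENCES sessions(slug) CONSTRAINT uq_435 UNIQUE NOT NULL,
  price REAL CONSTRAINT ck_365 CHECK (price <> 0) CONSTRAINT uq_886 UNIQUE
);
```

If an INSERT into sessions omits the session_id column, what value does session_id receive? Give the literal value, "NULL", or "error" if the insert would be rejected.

1

session_id has an explicit DEFAULT 1.
When the column is omitted from an INSERT, that default is used.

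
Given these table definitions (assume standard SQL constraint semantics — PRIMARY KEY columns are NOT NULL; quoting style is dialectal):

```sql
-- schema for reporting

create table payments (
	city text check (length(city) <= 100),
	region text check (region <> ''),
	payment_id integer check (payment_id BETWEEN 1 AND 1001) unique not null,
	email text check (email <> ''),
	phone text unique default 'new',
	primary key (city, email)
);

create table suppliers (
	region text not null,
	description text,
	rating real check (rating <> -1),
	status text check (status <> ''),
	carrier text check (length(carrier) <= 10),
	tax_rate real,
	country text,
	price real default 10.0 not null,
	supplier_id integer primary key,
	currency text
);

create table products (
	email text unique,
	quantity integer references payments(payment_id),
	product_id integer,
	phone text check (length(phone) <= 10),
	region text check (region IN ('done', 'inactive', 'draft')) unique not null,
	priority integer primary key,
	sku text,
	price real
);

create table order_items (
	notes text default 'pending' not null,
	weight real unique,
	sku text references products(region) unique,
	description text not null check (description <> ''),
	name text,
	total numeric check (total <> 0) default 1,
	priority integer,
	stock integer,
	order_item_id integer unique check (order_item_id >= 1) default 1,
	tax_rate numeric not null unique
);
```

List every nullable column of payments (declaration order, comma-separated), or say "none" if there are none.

region, phone

- city: part of the PRIMARY KEY, which implies NOT NULL → not nullable.
- region: CHECK does not forbid NULL (a CHECK constraint passes when its expression is NULL) → nullable.
- payment_id: declared NOT NULL → not nullable.
- email: part of the PRIMARY KEY, which implies NOT NULL → not nullable.
- phone: UNIQUE does not imply NOT NULL → nullable.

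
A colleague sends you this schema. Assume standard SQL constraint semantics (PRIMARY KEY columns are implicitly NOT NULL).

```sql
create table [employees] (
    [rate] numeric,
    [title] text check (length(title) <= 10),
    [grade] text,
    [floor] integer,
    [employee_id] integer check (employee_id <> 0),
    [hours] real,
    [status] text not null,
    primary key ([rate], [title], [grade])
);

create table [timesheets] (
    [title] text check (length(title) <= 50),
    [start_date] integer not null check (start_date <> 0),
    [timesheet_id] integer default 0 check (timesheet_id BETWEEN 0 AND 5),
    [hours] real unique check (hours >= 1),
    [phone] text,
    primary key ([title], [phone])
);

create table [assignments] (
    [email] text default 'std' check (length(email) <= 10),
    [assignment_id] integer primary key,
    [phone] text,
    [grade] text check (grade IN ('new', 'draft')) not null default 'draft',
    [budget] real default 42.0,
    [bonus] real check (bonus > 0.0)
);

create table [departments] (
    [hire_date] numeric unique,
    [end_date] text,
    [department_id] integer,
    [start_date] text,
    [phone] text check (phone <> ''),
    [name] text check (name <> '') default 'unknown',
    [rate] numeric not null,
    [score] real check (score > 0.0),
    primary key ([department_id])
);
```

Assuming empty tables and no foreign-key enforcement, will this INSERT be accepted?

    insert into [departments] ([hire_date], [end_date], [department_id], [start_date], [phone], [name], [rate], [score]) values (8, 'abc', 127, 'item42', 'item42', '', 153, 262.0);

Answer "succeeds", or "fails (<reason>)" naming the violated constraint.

The value '' for name violates CHECK (name <> '').

fails (CHECK on name)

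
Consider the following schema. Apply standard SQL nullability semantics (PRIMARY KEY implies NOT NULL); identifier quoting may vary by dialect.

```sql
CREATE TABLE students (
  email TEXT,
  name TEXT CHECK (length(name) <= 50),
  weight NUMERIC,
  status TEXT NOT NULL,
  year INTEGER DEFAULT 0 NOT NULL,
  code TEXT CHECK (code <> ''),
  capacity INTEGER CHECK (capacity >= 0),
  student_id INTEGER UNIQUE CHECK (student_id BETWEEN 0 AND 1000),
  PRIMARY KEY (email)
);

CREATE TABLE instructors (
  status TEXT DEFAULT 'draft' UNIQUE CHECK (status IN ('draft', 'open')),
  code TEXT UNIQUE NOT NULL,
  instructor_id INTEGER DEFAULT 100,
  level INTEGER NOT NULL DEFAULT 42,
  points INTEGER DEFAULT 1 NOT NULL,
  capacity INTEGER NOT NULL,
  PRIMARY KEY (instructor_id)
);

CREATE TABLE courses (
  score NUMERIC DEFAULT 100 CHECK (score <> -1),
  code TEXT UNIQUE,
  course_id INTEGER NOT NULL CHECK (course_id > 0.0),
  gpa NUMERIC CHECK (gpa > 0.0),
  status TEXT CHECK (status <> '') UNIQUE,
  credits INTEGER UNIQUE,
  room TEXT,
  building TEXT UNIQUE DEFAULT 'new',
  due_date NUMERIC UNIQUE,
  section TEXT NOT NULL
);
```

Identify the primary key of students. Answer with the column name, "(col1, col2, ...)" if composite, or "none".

email is declared PRIMARY KEY as a table-level PRIMARY KEY clause.

email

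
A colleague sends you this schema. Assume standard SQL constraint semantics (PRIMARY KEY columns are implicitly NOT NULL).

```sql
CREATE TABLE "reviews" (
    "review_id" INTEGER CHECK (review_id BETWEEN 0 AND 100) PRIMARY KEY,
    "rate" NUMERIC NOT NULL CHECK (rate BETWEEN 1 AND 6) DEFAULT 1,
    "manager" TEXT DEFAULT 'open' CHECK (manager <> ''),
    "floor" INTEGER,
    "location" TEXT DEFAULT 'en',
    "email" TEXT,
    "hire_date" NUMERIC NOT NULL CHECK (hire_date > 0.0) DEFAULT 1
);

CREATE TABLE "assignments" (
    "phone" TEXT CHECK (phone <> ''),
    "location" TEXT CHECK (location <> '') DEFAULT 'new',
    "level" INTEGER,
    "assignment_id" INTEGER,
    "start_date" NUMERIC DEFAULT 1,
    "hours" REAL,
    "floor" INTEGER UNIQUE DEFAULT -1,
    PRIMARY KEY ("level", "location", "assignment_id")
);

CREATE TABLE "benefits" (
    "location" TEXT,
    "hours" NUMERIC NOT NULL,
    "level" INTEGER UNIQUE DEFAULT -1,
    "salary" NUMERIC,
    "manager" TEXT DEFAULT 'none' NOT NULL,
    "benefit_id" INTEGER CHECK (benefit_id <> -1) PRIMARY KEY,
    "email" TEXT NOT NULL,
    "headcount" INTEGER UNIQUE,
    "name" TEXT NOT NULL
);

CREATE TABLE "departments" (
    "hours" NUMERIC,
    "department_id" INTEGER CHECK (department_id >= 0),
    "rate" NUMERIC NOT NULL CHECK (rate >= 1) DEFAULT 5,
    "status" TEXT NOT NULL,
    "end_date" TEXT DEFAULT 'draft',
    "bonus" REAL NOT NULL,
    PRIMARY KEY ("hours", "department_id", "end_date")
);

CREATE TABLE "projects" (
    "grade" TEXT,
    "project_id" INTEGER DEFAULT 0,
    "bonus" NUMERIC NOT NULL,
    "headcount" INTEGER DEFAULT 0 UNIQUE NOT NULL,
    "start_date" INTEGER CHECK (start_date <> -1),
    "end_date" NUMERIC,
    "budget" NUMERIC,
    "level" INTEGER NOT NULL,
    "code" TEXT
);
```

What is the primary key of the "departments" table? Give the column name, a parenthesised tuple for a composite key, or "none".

(hours, department_id, end_date)

A table-level PRIMARY KEY clause names 3 columns: hours, department_id, end_date.
This is a composite key — the combination is unique, not each column individually.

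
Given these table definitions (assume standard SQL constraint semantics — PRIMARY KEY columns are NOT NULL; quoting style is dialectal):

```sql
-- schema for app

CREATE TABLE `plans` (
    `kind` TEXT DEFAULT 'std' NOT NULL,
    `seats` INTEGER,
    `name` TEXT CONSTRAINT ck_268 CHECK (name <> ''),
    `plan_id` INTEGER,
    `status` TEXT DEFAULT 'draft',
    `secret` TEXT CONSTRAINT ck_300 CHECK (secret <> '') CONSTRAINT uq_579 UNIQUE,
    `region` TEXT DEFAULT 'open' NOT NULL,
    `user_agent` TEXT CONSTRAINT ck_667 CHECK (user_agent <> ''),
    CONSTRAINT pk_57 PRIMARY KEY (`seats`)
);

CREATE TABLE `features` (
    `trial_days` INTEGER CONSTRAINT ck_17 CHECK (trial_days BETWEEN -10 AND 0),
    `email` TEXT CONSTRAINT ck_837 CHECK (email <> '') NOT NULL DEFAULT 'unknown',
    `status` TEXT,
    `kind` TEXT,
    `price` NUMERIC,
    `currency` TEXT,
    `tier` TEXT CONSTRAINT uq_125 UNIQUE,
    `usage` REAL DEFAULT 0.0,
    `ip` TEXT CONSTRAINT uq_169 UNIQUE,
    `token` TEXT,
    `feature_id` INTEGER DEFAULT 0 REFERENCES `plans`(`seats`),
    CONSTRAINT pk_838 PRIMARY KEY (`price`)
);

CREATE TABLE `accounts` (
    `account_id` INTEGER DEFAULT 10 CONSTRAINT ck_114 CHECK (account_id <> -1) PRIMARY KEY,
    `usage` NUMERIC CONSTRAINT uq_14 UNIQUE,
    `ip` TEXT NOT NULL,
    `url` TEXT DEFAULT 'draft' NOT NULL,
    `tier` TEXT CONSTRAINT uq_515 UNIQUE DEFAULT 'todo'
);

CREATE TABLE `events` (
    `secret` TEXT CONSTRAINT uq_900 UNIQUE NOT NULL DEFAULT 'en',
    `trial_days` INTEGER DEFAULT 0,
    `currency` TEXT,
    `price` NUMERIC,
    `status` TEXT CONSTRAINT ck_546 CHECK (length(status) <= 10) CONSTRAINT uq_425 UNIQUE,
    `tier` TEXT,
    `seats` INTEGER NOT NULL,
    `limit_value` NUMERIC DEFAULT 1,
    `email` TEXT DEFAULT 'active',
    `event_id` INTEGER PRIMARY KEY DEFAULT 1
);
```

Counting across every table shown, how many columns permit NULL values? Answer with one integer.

23

plans: 5 nullable (name, plan_id, status, secret, user_agent — PK (seats) and explicit NOT NULL columns excluded).
features: 9 nullable (trial_days, status, kind, currency, tier, usage, ip, token, feature_id — PK (price) and explicit NOT NULL columns excluded).
accounts: 2 nullable (usage, tier — PK (account_id) and explicit NOT NULL columns excluded).
events: 7 nullable (trial_days, currency, price, status, tier, limit_value, email — PK (event_id) and explicit NOT NULL columns excluded).
Total: 5 + 9 + 2 + 7 = 23.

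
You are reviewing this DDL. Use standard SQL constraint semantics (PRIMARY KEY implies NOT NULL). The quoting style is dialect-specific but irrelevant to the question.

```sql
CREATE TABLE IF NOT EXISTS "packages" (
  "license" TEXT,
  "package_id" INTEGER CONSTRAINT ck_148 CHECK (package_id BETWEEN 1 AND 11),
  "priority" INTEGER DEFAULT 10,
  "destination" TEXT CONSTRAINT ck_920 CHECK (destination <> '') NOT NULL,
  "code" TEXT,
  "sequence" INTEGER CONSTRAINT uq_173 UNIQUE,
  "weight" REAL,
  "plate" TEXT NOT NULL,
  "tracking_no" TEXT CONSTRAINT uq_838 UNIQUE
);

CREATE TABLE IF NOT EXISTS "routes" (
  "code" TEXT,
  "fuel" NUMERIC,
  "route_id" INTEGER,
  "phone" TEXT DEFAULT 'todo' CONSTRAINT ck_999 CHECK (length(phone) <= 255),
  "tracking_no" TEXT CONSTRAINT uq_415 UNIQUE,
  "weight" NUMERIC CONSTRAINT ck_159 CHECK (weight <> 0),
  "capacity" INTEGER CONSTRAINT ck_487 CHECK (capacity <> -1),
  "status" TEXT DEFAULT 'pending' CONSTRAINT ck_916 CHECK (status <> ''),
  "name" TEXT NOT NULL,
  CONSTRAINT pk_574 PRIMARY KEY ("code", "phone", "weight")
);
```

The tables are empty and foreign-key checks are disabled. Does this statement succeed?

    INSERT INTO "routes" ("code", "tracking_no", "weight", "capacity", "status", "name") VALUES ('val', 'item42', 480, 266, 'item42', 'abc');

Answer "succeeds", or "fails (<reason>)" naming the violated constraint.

succeeds

NOT NULL columns: code is supplied; name is supplied; phone defaults to 'todo'; weight is supplied.
CHECK constraints: 480 satisfies (weight <> 0); 266 satisfies (capacity <> -1); 'item42' satisfies (status <> '').
No constraint is violated.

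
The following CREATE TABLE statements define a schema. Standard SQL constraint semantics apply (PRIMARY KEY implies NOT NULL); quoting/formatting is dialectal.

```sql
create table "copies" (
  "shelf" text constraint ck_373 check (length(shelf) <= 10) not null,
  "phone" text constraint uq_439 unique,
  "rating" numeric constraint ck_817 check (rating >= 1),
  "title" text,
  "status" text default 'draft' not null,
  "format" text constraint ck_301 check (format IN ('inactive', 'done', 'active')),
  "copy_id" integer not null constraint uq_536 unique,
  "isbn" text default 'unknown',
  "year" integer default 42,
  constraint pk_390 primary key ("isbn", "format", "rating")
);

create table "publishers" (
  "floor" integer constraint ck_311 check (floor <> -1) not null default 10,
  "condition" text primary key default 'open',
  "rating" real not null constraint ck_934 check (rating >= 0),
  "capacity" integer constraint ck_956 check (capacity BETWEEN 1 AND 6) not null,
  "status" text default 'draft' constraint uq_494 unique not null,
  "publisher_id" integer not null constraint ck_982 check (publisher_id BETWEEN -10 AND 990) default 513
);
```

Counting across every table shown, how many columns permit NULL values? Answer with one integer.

copies: 3 nullable (phone, title, year — PK (isbn, format, rating) and explicit NOT NULL columns excluded).
publishers: 0 nullable (none — PK (condition) and explicit NOT NULL columns excluded).
Total: 3 + 0 = 3.

3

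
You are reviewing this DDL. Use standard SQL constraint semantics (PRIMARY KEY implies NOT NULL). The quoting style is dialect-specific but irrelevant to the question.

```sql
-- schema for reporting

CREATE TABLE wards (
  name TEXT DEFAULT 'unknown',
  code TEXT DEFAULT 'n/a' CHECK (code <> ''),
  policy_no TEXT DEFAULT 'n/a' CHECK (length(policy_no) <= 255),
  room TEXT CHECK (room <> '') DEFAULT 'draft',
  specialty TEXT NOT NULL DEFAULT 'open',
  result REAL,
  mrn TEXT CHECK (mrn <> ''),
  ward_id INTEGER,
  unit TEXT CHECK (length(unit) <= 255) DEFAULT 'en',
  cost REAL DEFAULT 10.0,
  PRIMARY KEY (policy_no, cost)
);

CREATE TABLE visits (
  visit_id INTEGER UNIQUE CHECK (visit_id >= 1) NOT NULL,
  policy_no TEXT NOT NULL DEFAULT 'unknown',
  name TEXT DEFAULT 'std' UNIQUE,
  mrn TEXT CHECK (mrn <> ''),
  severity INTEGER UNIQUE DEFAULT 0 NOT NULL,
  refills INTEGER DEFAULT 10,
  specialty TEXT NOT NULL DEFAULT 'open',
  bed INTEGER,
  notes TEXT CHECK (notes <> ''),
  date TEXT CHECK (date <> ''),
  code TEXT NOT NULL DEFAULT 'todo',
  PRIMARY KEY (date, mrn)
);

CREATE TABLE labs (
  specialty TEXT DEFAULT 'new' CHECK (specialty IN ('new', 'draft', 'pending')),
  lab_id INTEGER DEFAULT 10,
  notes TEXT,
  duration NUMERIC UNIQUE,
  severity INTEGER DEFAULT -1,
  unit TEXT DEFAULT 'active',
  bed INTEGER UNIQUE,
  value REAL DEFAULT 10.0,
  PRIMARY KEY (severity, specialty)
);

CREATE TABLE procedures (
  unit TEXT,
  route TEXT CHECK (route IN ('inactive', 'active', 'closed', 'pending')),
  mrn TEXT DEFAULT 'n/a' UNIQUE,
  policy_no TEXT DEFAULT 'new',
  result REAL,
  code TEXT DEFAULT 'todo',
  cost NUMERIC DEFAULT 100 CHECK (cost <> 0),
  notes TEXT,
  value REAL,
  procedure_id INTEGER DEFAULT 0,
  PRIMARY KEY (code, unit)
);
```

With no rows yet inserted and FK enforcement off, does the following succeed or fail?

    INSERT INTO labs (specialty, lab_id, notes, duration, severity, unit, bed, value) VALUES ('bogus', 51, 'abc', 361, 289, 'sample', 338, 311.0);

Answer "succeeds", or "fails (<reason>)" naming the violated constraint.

The value 'bogus' for specialty violates CHECK (specialty IN ('new', 'draft', 'pending')).

fails (CHECK on specialty)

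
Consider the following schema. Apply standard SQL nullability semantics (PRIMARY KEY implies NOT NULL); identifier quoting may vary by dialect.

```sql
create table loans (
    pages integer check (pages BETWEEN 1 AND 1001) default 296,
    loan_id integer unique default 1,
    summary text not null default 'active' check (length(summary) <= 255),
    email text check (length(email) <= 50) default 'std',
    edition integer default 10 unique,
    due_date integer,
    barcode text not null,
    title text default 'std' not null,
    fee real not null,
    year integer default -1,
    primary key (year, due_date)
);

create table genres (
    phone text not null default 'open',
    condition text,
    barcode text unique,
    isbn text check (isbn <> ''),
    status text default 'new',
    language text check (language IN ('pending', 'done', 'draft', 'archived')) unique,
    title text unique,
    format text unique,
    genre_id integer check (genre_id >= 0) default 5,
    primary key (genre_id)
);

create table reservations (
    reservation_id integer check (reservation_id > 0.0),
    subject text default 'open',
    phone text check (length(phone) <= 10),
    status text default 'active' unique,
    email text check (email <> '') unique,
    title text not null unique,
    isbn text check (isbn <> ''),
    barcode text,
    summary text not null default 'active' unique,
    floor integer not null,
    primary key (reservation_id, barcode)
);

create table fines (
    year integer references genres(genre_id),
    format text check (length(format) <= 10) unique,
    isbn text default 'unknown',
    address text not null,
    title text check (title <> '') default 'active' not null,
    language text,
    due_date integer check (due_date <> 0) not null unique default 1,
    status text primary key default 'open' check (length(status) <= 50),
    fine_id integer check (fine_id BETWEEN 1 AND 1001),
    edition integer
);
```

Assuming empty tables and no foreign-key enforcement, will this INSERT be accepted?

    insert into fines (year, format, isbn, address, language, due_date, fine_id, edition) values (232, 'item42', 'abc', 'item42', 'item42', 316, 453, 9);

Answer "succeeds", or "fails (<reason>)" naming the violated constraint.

succeeds

NOT NULL columns: address is supplied; due_date is supplied; status defaults to 'open'; title defaults to 'active'.
CHECK constraints: 'item42' satisfies (length(format) <= 10); 316 satisfies (due_date <> 0); 453 satisfies (fine_id BETWEEN 1 AND 1001).
No constraint is violated.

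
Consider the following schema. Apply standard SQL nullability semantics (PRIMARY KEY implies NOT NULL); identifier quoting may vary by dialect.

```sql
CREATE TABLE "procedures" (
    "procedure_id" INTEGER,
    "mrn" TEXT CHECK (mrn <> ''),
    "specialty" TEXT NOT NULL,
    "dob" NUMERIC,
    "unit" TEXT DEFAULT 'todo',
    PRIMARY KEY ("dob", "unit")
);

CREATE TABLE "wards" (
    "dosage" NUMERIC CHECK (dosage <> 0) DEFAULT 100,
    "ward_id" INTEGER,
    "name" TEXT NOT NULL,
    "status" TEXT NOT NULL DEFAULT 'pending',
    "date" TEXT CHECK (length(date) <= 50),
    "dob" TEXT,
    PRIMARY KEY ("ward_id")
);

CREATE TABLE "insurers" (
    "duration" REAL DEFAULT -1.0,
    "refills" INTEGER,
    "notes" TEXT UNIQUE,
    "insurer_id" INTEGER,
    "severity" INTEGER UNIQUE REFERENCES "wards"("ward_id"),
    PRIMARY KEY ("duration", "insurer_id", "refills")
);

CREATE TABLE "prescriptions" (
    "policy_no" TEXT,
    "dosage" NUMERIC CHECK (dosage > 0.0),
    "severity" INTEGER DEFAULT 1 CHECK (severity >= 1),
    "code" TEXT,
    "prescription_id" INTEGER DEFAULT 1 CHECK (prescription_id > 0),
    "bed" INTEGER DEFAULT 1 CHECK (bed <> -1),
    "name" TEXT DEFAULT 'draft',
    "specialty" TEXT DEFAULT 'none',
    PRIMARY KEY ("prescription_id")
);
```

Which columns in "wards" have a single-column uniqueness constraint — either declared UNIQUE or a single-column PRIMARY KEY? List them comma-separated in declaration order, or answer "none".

ward_id

- dosage: no UNIQUE or single-column PK constraint.
- ward_id: single-column PRIMARY KEY → unique.
- name: no UNIQUE or single-column PK constraint.
- status: no UNIQUE or single-column PK constraint.
- date: no UNIQUE or single-column PK constraint.
- dob: no UNIQUE or single-column PK constraint.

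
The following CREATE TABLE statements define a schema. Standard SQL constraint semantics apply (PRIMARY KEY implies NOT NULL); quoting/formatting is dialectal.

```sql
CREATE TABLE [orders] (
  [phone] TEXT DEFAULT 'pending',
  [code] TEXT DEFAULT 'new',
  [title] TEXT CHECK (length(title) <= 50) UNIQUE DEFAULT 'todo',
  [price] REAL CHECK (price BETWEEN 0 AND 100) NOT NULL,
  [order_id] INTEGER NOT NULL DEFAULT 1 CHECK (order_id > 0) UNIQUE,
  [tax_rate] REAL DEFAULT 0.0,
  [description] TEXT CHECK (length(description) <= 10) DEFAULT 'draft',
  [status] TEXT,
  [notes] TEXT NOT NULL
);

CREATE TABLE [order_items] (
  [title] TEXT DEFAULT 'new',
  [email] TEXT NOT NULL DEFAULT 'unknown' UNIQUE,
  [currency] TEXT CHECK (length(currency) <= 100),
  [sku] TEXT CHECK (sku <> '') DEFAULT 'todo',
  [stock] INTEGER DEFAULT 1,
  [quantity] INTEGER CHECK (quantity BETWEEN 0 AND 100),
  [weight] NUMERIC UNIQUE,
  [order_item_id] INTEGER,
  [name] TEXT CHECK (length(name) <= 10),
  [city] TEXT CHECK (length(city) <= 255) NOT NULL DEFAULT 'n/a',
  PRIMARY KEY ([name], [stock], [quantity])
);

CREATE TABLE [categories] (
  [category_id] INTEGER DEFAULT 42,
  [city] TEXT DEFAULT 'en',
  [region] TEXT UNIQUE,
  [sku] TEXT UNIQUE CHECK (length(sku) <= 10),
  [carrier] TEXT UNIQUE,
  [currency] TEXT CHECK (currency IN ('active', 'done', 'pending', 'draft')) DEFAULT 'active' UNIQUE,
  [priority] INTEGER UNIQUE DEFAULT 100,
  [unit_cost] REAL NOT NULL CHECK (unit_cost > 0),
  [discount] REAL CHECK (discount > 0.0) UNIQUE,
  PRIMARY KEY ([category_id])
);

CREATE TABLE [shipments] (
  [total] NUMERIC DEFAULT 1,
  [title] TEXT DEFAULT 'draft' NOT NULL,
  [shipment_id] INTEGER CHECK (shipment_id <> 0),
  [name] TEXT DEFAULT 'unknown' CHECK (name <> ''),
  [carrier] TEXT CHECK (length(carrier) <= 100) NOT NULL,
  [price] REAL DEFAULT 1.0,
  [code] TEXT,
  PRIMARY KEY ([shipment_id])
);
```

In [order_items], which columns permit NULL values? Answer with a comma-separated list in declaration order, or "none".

title, currency, sku, weight, order_item_id

- title: DEFAULT only fills an omitted column; an explicit NULL is still allowed → nullable.
- email: declared NOT NULL → not nullable.
- currency: CHECK does not forbid NULL (a CHECK constraint passes when its expression is NULL) → nullable.
- sku: CHECK does not forbid NULL (a CHECK constraint passes when its expression is NULL) → nullable.
- stock: part of the PRIMARY KEY, which implies NOT NULL → not nullable.
- quantity: part of the PRIMARY KEY, which implies NOT NULL → not nullable.
- weight: UNIQUE does not imply NOT NULL → nullable.
- order_item_id: no NOT NULL constraint applies → nullable.
- name: part of the PRIMARY KEY, which implies NOT NULL → not nullable.
- city: declared NOT NULL → not nullable.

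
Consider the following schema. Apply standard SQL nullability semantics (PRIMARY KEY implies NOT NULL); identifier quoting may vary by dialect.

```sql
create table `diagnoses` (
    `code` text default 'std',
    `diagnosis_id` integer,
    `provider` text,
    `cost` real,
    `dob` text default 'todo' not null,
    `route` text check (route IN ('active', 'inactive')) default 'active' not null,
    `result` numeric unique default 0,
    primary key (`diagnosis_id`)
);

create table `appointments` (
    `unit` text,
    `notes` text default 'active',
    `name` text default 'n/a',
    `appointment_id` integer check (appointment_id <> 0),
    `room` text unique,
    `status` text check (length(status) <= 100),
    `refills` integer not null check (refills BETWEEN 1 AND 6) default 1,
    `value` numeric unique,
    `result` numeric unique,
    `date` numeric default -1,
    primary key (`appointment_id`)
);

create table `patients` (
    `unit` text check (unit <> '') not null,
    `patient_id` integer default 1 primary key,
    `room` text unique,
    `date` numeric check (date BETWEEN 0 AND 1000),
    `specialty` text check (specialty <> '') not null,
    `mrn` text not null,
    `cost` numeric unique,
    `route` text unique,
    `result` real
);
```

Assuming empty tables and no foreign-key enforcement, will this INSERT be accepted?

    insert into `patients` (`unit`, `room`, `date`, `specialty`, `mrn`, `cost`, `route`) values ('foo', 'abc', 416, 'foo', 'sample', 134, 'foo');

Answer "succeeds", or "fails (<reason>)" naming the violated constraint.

NOT NULL columns: mrn is supplied; patient_id defaults to 1; specialty is supplied; unit is supplied.
CHECK constraints: 'foo' satisfies (unit <> ''); 416 satisfies (date BETWEEN 0 AND 1000); 'foo' satisfies (specialty <> '').
No constraint is violated.

succeeds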